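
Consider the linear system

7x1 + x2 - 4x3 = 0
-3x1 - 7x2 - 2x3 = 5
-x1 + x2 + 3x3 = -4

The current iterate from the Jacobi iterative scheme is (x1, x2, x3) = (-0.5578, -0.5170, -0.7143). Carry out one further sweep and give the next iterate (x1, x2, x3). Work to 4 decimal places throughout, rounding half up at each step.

(-0.3343, -0.2711, -1.3469)

One sweep:
  x1 = (0 - (1)·-0.5170 - (-4)·-0.7143) / (7) = -0.3343
  x2 = (5 - (-3)·-0.5578 - (-2)·-0.7143) / (-7) = -0.2711
  x3 = (-4 - (-1)·-0.5578 - (1)·-0.5170) / (3) = -1.3469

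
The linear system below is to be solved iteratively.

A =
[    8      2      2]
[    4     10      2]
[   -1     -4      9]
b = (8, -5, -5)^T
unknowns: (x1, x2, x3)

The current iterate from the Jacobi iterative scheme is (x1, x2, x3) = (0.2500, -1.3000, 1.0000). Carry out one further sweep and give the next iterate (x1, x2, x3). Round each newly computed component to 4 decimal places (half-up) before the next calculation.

(1.0750, -0.8000, -1.1056)

One sweep:
  x1 = (8 - (2)·-1.3000 - (2)·1.0000) / (8) = 1.0750
  x2 = (-5 - (4)·0.2500 - (2)·1.0000) / (10) = -0.8000
  x3 = (-5 - (-1)·0.2500 - (-4)·-1.3000) / (9) = -1.1056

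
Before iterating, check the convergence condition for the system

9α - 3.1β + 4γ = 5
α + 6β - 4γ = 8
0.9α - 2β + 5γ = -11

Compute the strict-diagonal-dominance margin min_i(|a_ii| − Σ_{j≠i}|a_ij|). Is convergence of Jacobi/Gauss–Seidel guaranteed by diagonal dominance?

1

row 1: |9| − (3.1+4) = 1.9
row 2: |6| − (1+4) = 1
row 3: |5| − (0.9+2) = 2.1
minimum over rows = 1 → strictly diagonally dominant (convergence guaranteed)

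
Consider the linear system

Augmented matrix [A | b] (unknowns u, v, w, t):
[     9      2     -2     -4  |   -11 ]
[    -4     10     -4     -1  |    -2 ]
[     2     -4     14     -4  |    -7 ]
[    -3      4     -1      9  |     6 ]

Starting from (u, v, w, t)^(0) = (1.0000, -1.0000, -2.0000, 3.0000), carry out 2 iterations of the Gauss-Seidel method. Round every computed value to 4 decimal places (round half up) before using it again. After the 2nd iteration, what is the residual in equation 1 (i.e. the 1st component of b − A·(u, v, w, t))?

-3.3324

Iteration 1:
  u = (-11 - (2)·-1.0000 - (-2)·-2.0000 - (-4)·3.0000) / (9) = -0.1111
  v = (-2 - (-4)·-0.1111 - (-4)·-2.0000 - (-1)·3.0000) / (10) = -0.7444
  w = (-7 - (2)·-0.1111 - (-4)·-0.7444 - (-4)·3.0000) / (14) = 0.1603
  t = (6 - (-3)·-0.1111 - (4)·-0.7444 - (-1)·0.1603) / (9) = 0.9783
Iteration 2:
  u = (-11 - (2)·-0.7444 - (-2)·0.1603 - (-4)·0.9783) / (9) = -0.5864
  v = (-2 - (-4)·-0.5864 - (-4)·0.1603 - (-1)·0.9783) / (10) = -0.2726
  w = (-7 - (2)·-0.5864 - (-4)·-0.2726 - (-4)·0.9783) / (14) = -0.2146
  t = (6 - (-3)·-0.5864 - (4)·-0.2726 - (-1)·-0.2146) / (9) = 0.5685
Residual b − A·x = (-3.3324, -1.9095, -1.6392, 0.0001)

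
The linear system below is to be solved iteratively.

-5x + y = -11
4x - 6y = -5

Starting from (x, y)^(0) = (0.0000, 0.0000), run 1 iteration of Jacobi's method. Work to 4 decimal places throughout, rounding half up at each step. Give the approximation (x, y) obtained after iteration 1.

(2.2000, 0.8333)

Iteration 1:
  x = (-11 - (1)·0.0000) / (-5) = 2.2000
  y = (-5 - (4)·0.0000) / (-6) = 0.8333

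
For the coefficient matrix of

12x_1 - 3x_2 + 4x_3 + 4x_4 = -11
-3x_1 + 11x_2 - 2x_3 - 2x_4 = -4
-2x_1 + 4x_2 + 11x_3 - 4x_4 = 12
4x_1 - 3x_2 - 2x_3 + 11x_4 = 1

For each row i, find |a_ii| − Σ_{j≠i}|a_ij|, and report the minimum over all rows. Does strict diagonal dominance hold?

row 1: |12| − (3+4+4) = 1
row 2: |11| − (3+2+2) = 4
row 3: |11| − (2+4+4) = 1
row 4: |11| − (4+3+2) = 2
minimum over rows = 1 → strictly diagonally dominant (convergence guaranteed)

1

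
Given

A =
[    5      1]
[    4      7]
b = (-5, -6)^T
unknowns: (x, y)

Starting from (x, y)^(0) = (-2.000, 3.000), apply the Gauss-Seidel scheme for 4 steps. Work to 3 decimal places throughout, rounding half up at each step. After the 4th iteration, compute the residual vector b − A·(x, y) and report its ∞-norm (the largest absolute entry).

Iteration 1:
  x = (-5 - (1)·3.000) / (5) = -1.600
  y = (-6 - (4)·-1.600) / (7) = 0.057
Iteration 2:
  x = (-5 - (1)·0.057) / (5) = -1.011
  y = (-6 - (4)·-1.011) / (7) = -0.279
Iteration 3:
  x = (-5 - (1)·-0.279) / (5) = -0.944
  y = (-6 - (4)·-0.944) / (7) = -0.318
Iteration 4:
  x = (-5 - (1)·-0.318) / (5) = -0.936
  y = (-6 - (4)·-0.936) / (7) = -0.322
Residual b − A·x = (0.002, -0.002); ∞-norm = 0.002

0.002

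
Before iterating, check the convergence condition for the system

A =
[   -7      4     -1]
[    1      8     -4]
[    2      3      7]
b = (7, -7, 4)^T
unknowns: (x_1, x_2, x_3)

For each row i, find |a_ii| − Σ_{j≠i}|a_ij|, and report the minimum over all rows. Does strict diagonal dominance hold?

2

row 1: |-7| − (4+1) = 2
row 2: |8| − (1+4) = 3
row 3: |7| − (2+3) = 2
minimum over rows = 2 → strictly diagonally dominant (convergence guaranteed)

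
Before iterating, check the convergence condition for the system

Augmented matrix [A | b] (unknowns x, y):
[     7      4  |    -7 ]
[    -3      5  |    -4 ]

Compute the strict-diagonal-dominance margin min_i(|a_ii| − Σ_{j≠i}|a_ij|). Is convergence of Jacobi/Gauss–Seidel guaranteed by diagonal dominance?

row 1: |7| − (4) = 3
row 2: |5| − (3) = 2
minimum over rows = 2 → strictly diagonally dominant (convergence guaranteed)

2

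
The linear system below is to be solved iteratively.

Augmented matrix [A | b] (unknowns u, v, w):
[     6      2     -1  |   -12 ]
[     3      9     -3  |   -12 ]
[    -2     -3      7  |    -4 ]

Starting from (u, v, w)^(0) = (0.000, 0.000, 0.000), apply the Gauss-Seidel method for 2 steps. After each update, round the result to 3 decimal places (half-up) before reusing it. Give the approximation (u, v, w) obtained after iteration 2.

Iteration 1:
  u = (-12 - (2)·0.000 - (-1)·0.000) / (6) = -2.000
  v = (-12 - (3)·-2.000 - (-3)·0.000) / (9) = -0.667
  w = (-4 - (-2)·-2.000 - (-3)·-0.667) / (7) = -1.429
Iteration 2:
  u = (-12 - (2)·-0.667 - (-1)·-1.429) / (6) = -2.016
  v = (-12 - (3)·-2.016 - (-3)·-1.429) / (9) = -1.138
  w = (-4 - (-2)·-2.016 - (-3)·-1.138) / (7) = -1.635

(-2.016, -1.138, -1.635)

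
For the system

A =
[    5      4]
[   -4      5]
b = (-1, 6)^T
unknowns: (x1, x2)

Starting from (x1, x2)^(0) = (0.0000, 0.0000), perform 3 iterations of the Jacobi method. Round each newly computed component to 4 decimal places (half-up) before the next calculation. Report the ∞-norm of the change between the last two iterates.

Iteration 1:
  x1 = (-1 - (4)·0.0000) / (5) = -0.2000
  x2 = (6 - (-4)·0.0000) / (5) = 1.2000
Iteration 2:
  x1 = (-1 - (4)·1.2000) / (5) = -1.1600
  x2 = (6 - (-4)·-0.2000) / (5) = 1.0400
Iteration 3:
  x1 = (-1 - (4)·1.0400) / (5) = -1.0320
  x2 = (6 - (-4)·-1.1600) / (5) = 0.2720
Change: (0.1280, -0.7680) → max |·| = 0.7680

0.7680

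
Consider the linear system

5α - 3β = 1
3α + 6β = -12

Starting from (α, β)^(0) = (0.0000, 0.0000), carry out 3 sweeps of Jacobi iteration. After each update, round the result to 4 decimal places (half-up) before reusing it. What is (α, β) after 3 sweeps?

Iteration 1:
  α = (1 - (-3)·0.0000) / (5) = 0.2000
  β = (-12 - (3)·0.0000) / (6) = -2.0000
Iteration 2:
  α = (1 - (-3)·-2.0000) / (5) = -1.0000
  β = (-12 - (3)·0.2000) / (6) = -2.1000
Iteration 3:
  α = (1 - (-3)·-2.1000) / (5) = -1.0600
  β = (-12 - (3)·-1.0000) / (6) = -1.5000

(-1.0600, -1.5000)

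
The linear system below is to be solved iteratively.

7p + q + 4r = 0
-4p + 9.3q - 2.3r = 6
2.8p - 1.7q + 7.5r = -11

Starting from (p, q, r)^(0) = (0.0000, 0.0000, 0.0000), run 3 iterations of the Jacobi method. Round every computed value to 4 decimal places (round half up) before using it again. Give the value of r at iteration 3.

Iteration 1:
  p = (0 - (1)·0.0000 - (4)·0.0000) / (7) = 0.0000
  q = (6 - (-4)·0.0000 - (-2.3)·0.0000) / (9.3) = 0.6452
  r = (-11 - (2.8)·0.0000 - (-1.7)·0.0000) / (7.5) = -1.4667
Iteration 2:
  p = (0 - (1)·0.6452 - (4)·-1.4667) / (7) = 0.7459
  q = (6 - (-4)·0.0000 - (-2.3)·-1.4667) / (9.3) = 0.2824
  r = (-11 - (2.8)·0.0000 - (-1.7)·0.6452) / (7.5) = -1.3204
Iteration 3:
  p = (0 - (1)·0.2824 - (4)·-1.3204) / (7) = 0.7142
  q = (6 - (-4)·0.7459 - (-2.3)·-1.3204) / (9.3) = 0.6394
  r = (-11 - (2.8)·0.7459 - (-1.7)·0.2824) / (7.5) = -1.6811

-1.6811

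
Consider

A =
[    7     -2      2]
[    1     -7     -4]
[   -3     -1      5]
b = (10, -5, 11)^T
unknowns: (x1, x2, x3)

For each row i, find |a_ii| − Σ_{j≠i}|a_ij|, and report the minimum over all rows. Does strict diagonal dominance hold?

1

row 1: |7| − (2+2) = 3
row 2: |-7| − (1+4) = 2
row 3: |5| − (3+1) = 1
minimum over rows = 1 → strictly diagonally dominant (convergence guaranteed)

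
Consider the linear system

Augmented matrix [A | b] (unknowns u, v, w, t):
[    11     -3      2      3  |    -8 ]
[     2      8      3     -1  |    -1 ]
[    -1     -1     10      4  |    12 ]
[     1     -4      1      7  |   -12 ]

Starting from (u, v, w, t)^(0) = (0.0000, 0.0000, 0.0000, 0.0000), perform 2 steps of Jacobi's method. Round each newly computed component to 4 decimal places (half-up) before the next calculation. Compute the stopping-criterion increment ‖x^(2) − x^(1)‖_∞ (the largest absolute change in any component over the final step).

0.6005

Iteration 1:
  u = (-8 - (-3)·0.0000 - (2)·0.0000 - (3)·0.0000) / (11) = -0.7273
  v = (-1 - (2)·0.0000 - (3)·0.0000 - (-1)·0.0000) / (8) = -0.1250
  w = (12 - (-1)·0.0000 - (-1)·0.0000 - (4)·0.0000) / (10) = 1.2000
  t = (-12 - (1)·0.0000 - (-4)·0.0000 - (1)·0.0000) / (7) = -1.7143
Iteration 2:
  u = (-8 - (-3)·-0.1250 - (2)·1.2000 - (3)·-1.7143) / (11) = -0.5120
  v = (-1 - (2)·-0.7273 - (3)·1.2000 - (-1)·-1.7143) / (8) = -0.6075
  w = (12 - (-1)·-0.7273 - (-1)·-0.1250 - (4)·-1.7143) / (10) = 1.8005
  t = (-12 - (1)·-0.7273 - (-4)·-0.1250 - (1)·1.2000) / (7) = -1.8532
Change: (0.2153, -0.4825, 0.6005, -0.1389) → max |·| = 0.6005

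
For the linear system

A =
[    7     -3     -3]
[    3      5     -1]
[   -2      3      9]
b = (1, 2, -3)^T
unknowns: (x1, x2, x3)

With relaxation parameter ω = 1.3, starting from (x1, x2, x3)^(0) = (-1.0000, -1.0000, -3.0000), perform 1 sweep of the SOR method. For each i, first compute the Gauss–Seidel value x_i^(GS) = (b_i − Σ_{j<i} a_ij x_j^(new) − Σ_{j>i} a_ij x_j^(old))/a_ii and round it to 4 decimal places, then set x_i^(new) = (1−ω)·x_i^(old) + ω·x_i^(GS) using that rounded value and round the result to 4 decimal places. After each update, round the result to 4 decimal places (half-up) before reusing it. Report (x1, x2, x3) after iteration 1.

(-1.7428, 1.3994, -0.6432)

Iteration 1:
  x1: GS value = (1 - (-3)·-1.0000 - (-3)·-3.0000) / (7) = -1.5714;  x1 ← (1−ω)·-1.0000 + ω·-1.5714 = -1.7428
  x2: GS value = (2 - (3)·-1.7428 - (-1)·-3.0000) / (5) = 0.8457;  x2 ← (1−ω)·-1.0000 + ω·0.8457 = 1.3994
  x3: GS value = (-3 - (-2)·-1.7428 - (3)·1.3994) / (9) = -1.1871;  x3 ← (1−ω)·-3.0000 + ω·-1.1871 = -0.6432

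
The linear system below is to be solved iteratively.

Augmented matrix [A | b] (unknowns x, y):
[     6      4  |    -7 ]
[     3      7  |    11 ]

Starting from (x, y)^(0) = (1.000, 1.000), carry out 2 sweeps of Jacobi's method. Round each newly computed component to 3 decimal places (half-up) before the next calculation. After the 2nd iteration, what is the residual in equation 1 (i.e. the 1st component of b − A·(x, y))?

Iteration 1:
  x = (-7 - (4)·1.000) / (6) = -1.833
  y = (11 - (3)·1.000) / (7) = 1.143
Iteration 2:
  x = (-7 - (4)·1.143) / (6) = -1.929
  y = (11 - (3)·-1.833) / (7) = 2.357
Residual b − A·x = (-4.854, 0.288)

-4.854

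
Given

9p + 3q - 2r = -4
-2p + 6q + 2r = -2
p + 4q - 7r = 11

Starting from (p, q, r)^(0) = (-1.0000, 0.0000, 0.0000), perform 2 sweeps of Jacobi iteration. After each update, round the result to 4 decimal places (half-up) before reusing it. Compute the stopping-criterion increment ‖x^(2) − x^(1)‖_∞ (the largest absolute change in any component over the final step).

Iteration 1:
  p = (-4 - (3)·0.0000 - (-2)·0.0000) / (9) = -0.4444
  q = (-2 - (-2)·-1.0000 - (2)·0.0000) / (6) = -0.6667
  r = (11 - (1)·-1.0000 - (4)·0.0000) / (-7) = -1.7143
Iteration 2:
  p = (-4 - (3)·-0.6667 - (-2)·-1.7143) / (9) = -0.6032
  q = (-2 - (-2)·-0.4444 - (2)·-1.7143) / (6) = 0.0900
  r = (11 - (1)·-0.4444 - (4)·-0.6667) / (-7) = -2.0159
Change: (-0.1588, 0.7567, -0.3016) → max |·| = 0.7567

0.7567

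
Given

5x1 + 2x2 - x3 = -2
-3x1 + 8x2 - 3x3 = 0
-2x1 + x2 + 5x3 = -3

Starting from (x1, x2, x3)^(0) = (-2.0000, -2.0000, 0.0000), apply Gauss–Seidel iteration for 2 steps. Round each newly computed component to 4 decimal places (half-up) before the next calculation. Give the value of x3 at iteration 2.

-0.7448

Iteration 1:
  x1 = (-2 - (2)·-2.0000 - (-1)·0.0000) / (5) = 0.4000
  x2 = (0 - (-3)·0.4000 - (-3)·0.0000) / (8) = 0.1500
  x3 = (-3 - (-2)·0.4000 - (1)·0.1500) / (5) = -0.4700
Iteration 2:
  x1 = (-2 - (2)·0.1500 - (-1)·-0.4700) / (5) = -0.5540
  x2 = (0 - (-3)·-0.5540 - (-3)·-0.4700) / (8) = -0.3840
  x3 = (-3 - (-2)·-0.5540 - (1)·-0.3840) / (5) = -0.7448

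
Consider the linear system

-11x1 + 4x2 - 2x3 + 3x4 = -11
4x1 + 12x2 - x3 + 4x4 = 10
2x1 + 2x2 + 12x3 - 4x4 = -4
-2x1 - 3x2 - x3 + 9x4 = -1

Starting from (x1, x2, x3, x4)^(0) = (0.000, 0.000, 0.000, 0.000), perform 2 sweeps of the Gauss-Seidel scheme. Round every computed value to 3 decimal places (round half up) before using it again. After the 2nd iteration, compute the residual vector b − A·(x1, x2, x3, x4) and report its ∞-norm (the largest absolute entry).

Iteration 1:
  x1 = (-11 - (4)·0.000 - (-2)·0.000 - (3)·0.000) / (-11) = 1.000
  x2 = (10 - (4)·1.000 - (-1)·0.000 - (4)·0.000) / (12) = 0.500
  x3 = (-4 - (2)·1.000 - (2)·0.500 - (-4)·0.000) / (12) = -0.583
  x4 = (-1 - (-2)·1.000 - (-3)·0.500 - (-1)·-0.583) / (9) = 0.213
Iteration 2:
  x1 = (-11 - (4)·0.500 - (-2)·-0.583 - (3)·0.213) / (-11) = 1.346
  x2 = (10 - (4)·1.346 - (-1)·-0.583 - (4)·0.213) / (12) = 0.265
  x3 = (-4 - (2)·1.346 - (2)·0.265 - (-4)·0.213) / (12) = -0.531
  x4 = (-1 - (-2)·1.346 - (-3)·0.265 - (-1)·-0.531) / (9) = 0.217
Residual b − A·x = (1.033, 0.037, 0.018, 0.003); ∞-norm = 1.033

1.033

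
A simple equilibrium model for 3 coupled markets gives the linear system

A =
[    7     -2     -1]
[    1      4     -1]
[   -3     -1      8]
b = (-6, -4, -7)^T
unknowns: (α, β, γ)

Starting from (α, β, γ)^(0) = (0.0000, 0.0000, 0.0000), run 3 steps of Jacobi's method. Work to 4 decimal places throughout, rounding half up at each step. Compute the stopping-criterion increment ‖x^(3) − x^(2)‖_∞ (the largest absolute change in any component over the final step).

Iteration 1:
  α = (-6 - (-2)·0.0000 - (-1)·0.0000) / (7) = -0.8571
  β = (-4 - (1)·0.0000 - (-1)·0.0000) / (4) = -1.0000
  γ = (-7 - (-3)·0.0000 - (-1)·0.0000) / (8) = -0.8750
Iteration 2:
  α = (-6 - (-2)·-1.0000 - (-1)·-0.8750) / (7) = -1.2679
  β = (-4 - (1)·-0.8571 - (-1)·-0.8750) / (4) = -1.0045
  γ = (-7 - (-3)·-0.8571 - (-1)·-1.0000) / (8) = -1.3214
Iteration 3:
  α = (-6 - (-2)·-1.0045 - (-1)·-1.3214) / (7) = -1.3329
  β = (-4 - (1)·-1.2679 - (-1)·-1.3214) / (4) = -1.0134
  γ = (-7 - (-3)·-1.2679 - (-1)·-1.0045) / (8) = -1.4760
Change: (-0.0650, -0.0089, -0.1546) → max |·| = 0.1546

0.1546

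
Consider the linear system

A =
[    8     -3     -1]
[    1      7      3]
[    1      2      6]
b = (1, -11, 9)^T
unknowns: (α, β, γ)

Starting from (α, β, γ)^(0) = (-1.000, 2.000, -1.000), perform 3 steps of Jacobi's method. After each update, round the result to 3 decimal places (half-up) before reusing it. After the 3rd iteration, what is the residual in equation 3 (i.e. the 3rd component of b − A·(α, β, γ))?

Iteration 1:
  α = (1 - (-3)·2.000 - (-1)·-1.000) / (8) = 0.750
  β = (-11 - (1)·-1.000 - (3)·-1.000) / (7) = -1.000
  γ = (9 - (1)·-1.000 - (2)·2.000) / (6) = 1.000
Iteration 2:
  α = (1 - (-3)·-1.000 - (-1)·1.000) / (8) = -0.125
  β = (-11 - (1)·0.750 - (3)·1.000) / (7) = -2.107
  γ = (9 - (1)·0.750 - (2)·-1.000) / (6) = 1.708
Iteration 3:
  α = (1 - (-3)·-2.107 - (-1)·1.708) / (8) = -0.452
  β = (-11 - (1)·-0.125 - (3)·1.708) / (7) = -2.286
  γ = (9 - (1)·-0.125 - (2)·-2.107) / (6) = 2.223
Residual b − A·x = (-0.019, -1.215, 0.686)

0.686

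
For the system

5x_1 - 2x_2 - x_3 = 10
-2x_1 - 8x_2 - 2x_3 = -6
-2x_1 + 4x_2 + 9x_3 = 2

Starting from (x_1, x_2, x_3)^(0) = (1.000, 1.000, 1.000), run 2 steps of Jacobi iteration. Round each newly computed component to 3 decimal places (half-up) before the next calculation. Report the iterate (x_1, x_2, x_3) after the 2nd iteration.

(2.100, 0.100, 0.689)

Iteration 1:
  x_1 = (10 - (-2)·1.000 - (-1)·1.000) / (5) = 2.600
  x_2 = (-6 - (-2)·1.000 - (-2)·1.000) / (-8) = 0.250
  x_3 = (2 - (-2)·1.000 - (4)·1.000) / (9) = 0.000
Iteration 2:
  x_1 = (10 - (-2)·0.250 - (-1)·0.000) / (5) = 2.100
  x_2 = (-6 - (-2)·2.600 - (-2)·0.000) / (-8) = 0.100
  x_3 = (2 - (-2)·2.600 - (4)·0.250) / (9) = 0.689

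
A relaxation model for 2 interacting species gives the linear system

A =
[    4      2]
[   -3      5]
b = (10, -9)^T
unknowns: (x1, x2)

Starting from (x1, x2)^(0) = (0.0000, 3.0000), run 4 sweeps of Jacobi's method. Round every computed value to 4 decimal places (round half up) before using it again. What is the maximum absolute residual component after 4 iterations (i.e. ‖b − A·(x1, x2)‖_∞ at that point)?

Iteration 1:
  x1 = (10 - (2)·3.0000) / (4) = 1.0000
  x2 = (-9 - (-3)·0.0000) / (5) = -1.8000
Iteration 2:
  x1 = (10 - (2)·-1.8000) / (4) = 3.4000
  x2 = (-9 - (-3)·1.0000) / (5) = -1.2000
Iteration 3:
  x1 = (10 - (2)·-1.2000) / (4) = 3.1000
  x2 = (-9 - (-3)·3.4000) / (5) = 0.2400
Iteration 4:
  x1 = (10 - (2)·0.2400) / (4) = 2.3800
  x2 = (-9 - (-3)·3.1000) / (5) = 0.0600
Residual b − A·x = (0.3600, -2.1600); ∞-norm = 2.1600

2.1600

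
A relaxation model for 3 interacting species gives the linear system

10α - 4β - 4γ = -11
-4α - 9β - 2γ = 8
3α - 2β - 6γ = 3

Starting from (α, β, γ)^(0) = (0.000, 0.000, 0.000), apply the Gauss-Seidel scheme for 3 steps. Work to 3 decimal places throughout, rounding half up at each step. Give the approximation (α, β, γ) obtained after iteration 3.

(-1.615, 0.124, -1.349)

Iteration 1:
  α = (-11 - (-4)·0.000 - (-4)·0.000) / (10) = -1.100
  β = (8 - (-4)·-1.100 - (-2)·0.000) / (-9) = -0.400
  γ = (3 - (3)·-1.100 - (-2)·-0.400) / (-6) = -0.917
Iteration 2:
  α = (-11 - (-4)·-0.400 - (-4)·-0.917) / (10) = -1.627
  β = (8 - (-4)·-1.627 - (-2)·-0.917) / (-9) = 0.038
  γ = (3 - (3)·-1.627 - (-2)·0.038) / (-6) = -1.326
Iteration 3:
  α = (-11 - (-4)·0.038 - (-4)·-1.326) / (10) = -1.615
  β = (8 - (-4)·-1.615 - (-2)·-1.326) / (-9) = 0.124
  γ = (3 - (3)·-1.615 - (-2)·0.124) / (-6) = -1.349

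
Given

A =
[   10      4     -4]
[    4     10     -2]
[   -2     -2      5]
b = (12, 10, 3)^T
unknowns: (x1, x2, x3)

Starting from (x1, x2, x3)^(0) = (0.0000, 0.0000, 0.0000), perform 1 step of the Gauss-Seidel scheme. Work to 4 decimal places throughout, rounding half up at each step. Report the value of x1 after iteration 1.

Iteration 1:
  x1 = (12 - (4)·0.0000 - (-4)·0.0000) / (10) = 1.2000
  x2 = (10 - (4)·1.2000 - (-2)·0.0000) / (10) = 0.5200
  x3 = (3 - (-2)·1.2000 - (-2)·0.5200) / (5) = 1.2880

1.2000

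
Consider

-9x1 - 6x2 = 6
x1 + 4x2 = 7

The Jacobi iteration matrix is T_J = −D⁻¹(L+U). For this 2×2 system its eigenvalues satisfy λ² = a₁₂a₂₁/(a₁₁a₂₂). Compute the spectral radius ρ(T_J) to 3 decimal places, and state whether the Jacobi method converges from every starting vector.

0.408

a₁₂a₂₁/(a₁₁a₂₂) = (-6)·(1) / ((-9)·(4)) = 0.166667
ρ = √|0.166667| = √0.166667 = 0.408
ρ < 1, so Jacobi converges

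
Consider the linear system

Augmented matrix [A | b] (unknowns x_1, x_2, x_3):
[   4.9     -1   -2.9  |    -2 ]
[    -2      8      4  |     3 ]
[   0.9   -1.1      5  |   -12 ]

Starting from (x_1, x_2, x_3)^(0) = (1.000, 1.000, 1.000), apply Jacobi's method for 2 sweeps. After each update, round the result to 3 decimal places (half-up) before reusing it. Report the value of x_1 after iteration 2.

-1.779

Iteration 1:
  x_1 = (-2 - (-1)·1.000 - (-2.9)·1.000) / (4.9) = 0.388
  x_2 = (3 - (-2)·1.000 - (4)·1.000) / (8) = 0.125
  x_3 = (-12 - (0.9)·1.000 - (-1.1)·1.000) / (5) = -2.360
Iteration 2:
  x_1 = (-2 - (-1)·0.125 - (-2.9)·-2.360) / (4.9) = -1.779
  x_2 = (3 - (-2)·0.388 - (4)·-2.360) / (8) = 1.652
  x_3 = (-12 - (0.9)·0.388 - (-1.1)·0.125) / (5) = -2.442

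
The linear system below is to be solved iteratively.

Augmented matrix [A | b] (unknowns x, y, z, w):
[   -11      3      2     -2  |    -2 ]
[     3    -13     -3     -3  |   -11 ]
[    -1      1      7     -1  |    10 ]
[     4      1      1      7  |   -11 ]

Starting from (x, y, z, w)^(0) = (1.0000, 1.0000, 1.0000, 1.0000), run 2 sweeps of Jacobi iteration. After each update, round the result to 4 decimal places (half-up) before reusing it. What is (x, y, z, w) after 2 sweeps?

(1.0769, 1.1489, 1.0586, -2.1435)

Iteration 1:
  x = (-2 - (3)·1.0000 - (2)·1.0000 - (-2)·1.0000) / (-11) = 0.4545
  y = (-11 - (3)·1.0000 - (-3)·1.0000 - (-3)·1.0000) / (-13) = 0.6154
  z = (10 - (-1)·1.0000 - (1)·1.0000 - (-1)·1.0000) / (7) = 1.5714
  w = (-11 - (4)·1.0000 - (1)·1.0000 - (1)·1.0000) / (7) = -2.4286
Iteration 2:
  x = (-2 - (3)·0.6154 - (2)·1.5714 - (-2)·-2.4286) / (-11) = 1.0769
  y = (-11 - (3)·0.4545 - (-3)·1.5714 - (-3)·-2.4286) / (-13) = 1.1489
  z = (10 - (-1)·0.4545 - (1)·0.6154 - (-1)·-2.4286) / (7) = 1.0586
  w = (-11 - (4)·0.4545 - (1)·0.6154 - (1)·1.5714) / (7) = -2.1435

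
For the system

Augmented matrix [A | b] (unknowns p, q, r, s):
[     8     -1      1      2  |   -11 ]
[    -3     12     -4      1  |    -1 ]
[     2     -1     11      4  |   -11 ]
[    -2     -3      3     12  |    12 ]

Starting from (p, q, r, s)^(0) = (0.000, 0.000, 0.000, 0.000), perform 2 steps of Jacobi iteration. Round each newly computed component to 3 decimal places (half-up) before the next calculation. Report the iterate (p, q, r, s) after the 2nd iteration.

(-1.510, -0.844, -1.121, 1.000)

Iteration 1:
  p = (-11 - (-1)·0.000 - (1)·0.000 - (2)·0.000) / (8) = -1.375
  q = (-1 - (-3)·0.000 - (-4)·0.000 - (1)·0.000) / (12) = -0.083
  r = (-11 - (2)·0.000 - (-1)·0.000 - (4)·0.000) / (11) = -1.000
  s = (12 - (-2)·0.000 - (-3)·0.000 - (3)·0.000) / (12) = 1.000
Iteration 2:
  p = (-11 - (-1)·-0.083 - (1)·-1.000 - (2)·1.000) / (8) = -1.510
  q = (-1 - (-3)·-1.375 - (-4)·-1.000 - (1)·1.000) / (12) = -0.844
  r = (-11 - (2)·-1.375 - (-1)·-0.083 - (4)·1.000) / (11) = -1.121
  s = (12 - (-2)·-1.375 - (-3)·-0.083 - (3)·-1.000) / (12) = 1.000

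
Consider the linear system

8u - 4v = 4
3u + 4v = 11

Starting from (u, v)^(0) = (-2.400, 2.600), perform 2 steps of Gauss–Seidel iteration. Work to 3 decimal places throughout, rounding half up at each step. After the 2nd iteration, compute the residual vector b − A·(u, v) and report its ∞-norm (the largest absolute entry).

Iteration 1:
  u = (4 - (-4)·2.600) / (8) = 1.800
  v = (11 - (3)·1.800) / (4) = 1.400
Iteration 2:
  u = (4 - (-4)·1.400) / (8) = 1.200
  v = (11 - (3)·1.200) / (4) = 1.850
Residual b − A·x = (1.800, 0.000); ∞-norm = 1.800

1.800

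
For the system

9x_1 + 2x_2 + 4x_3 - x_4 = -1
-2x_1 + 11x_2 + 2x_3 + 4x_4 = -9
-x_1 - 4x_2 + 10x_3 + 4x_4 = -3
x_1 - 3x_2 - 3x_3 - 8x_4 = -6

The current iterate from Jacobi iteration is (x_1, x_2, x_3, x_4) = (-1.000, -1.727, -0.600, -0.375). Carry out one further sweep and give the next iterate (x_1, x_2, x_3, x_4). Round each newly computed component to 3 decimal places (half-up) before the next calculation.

(0.498, -0.755, -0.941, 1.498)

One sweep:
  x_1 = (-1 - (2)·-1.727 - (4)·-0.600 - (-1)·-0.375) / (9) = 0.498
  x_2 = (-9 - (-2)·-1.000 - (2)·-0.600 - (4)·-0.375) / (11) = -0.755
  x_3 = (-3 - (-1)·-1.000 - (-4)·-1.727 - (4)·-0.375) / (10) = -0.941
  x_4 = (-6 - (1)·-1.000 - (-3)·-1.727 - (-3)·-0.600) / (-8) = 1.498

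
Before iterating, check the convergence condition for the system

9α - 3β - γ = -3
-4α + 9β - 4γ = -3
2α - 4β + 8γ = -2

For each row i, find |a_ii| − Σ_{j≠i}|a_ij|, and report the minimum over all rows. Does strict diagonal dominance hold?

row 1: |9| − (3+1) = 5
row 2: |9| − (4+4) = 1
row 3: |8| − (2+4) = 2
minimum over rows = 1 → strictly diagonally dominant (convergence guaranteed)

1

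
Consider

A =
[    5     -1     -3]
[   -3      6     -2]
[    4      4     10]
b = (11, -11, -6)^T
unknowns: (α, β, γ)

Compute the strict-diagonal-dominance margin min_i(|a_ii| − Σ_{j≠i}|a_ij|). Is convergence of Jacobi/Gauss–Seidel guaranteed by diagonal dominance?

1

row 1: |5| − (1+3) = 1
row 2: |6| − (3+2) = 1
row 3: |10| − (4+4) = 2
minimum over rows = 1 → strictly diagonally dominant (convergence guaranteed)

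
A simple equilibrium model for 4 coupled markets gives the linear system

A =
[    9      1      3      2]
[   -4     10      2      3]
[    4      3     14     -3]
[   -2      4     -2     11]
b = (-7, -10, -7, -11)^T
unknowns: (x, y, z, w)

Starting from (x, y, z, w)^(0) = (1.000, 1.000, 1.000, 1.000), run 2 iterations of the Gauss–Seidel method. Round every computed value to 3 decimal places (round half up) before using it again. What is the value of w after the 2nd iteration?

Iteration 1:
  x = (-7 - (1)·1.000 - (3)·1.000 - (2)·1.000) / (9) = -1.444
  y = (-10 - (-4)·-1.444 - (2)·1.000 - (3)·1.000) / (10) = -2.078
  z = (-7 - (4)·-1.444 - (3)·-2.078 - (-3)·1.000) / (14) = 0.572
  w = (-11 - (-2)·-1.444 - (4)·-2.078 - (-2)·0.572) / (11) = -0.403
Iteration 2:
  x = (-7 - (1)·-2.078 - (3)·0.572 - (2)·-0.403) / (9) = -0.648
  y = (-10 - (-4)·-0.648 - (2)·0.572 - (3)·-0.403) / (10) = -1.253
  z = (-7 - (4)·-0.648 - (3)·-1.253 - (-3)·-0.403) / (14) = -0.133
  w = (-11 - (-2)·-0.648 - (4)·-1.253 - (-2)·-0.133) / (11) = -0.686

-0.686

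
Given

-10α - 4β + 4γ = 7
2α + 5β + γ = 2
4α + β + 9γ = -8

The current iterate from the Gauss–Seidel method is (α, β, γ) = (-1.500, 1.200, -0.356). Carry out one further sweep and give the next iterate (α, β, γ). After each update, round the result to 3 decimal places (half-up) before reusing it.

(-1.322, 1.000, -0.412)

One sweep:
  α = (7 - (-4)·1.200 - (4)·-0.356) / (-10) = -1.322
  β = (2 - (2)·-1.322 - (1)·-0.356) / (5) = 1.000
  γ = (-8 - (4)·-1.322 - (1)·1.000) / (9) = -0.412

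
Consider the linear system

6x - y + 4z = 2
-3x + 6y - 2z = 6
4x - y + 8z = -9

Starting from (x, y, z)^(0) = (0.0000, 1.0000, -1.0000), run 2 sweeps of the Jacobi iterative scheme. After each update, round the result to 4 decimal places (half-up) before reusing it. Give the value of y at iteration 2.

1.2500

Iteration 1:
  x = (2 - (-1)·1.0000 - (4)·-1.0000) / (6) = 1.1667
  y = (6 - (-3)·0.0000 - (-2)·-1.0000) / (6) = 0.6667
  z = (-9 - (4)·0.0000 - (-1)·1.0000) / (8) = -1.0000
Iteration 2:
  x = (2 - (-1)·0.6667 - (4)·-1.0000) / (6) = 1.1111
  y = (6 - (-3)·1.1667 - (-2)·-1.0000) / (6) = 1.2500
  z = (-9 - (4)·1.1667 - (-1)·0.6667) / (8) = -1.6250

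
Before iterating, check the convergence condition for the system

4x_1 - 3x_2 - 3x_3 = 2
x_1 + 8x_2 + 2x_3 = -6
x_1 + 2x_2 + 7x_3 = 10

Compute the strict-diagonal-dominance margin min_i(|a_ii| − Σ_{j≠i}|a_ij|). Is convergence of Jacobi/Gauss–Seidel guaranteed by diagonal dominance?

row 1: |4| − (3+3) = -2
row 2: |8| − (1+2) = 5
row 3: |7| − (1+2) = 4
minimum over rows = -2 → not strictly diagonally dominant

-2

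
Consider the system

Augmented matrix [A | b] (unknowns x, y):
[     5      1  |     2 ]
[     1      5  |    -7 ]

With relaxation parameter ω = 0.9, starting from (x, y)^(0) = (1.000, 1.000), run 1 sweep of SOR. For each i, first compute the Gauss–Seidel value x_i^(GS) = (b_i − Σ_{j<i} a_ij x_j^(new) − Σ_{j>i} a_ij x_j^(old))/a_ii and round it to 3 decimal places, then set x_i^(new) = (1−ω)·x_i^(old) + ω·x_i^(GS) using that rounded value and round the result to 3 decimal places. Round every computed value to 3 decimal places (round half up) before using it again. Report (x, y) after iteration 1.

Iteration 1:
  x: GS value = (2 - (1)·1.000) / (5) = 0.200;  x ← (1−ω)·1.000 + ω·0.200 = 0.280
  y: GS value = (-7 - (1)·0.280) / (5) = -1.456;  y ← (1−ω)·1.000 + ω·-1.456 = -1.210

(0.280, -1.210)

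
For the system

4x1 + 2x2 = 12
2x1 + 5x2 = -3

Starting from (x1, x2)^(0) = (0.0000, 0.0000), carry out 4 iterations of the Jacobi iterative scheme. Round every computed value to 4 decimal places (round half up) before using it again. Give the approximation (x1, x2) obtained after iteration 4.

(3.9600, -2.1600)

Iteration 1:
  x1 = (12 - (2)·0.0000) / (4) = 3.0000
  x2 = (-3 - (2)·0.0000) / (5) = -0.6000
Iteration 2:
  x1 = (12 - (2)·-0.6000) / (4) = 3.3000
  x2 = (-3 - (2)·3.0000) / (5) = -1.8000
Iteration 3:
  x1 = (12 - (2)·-1.8000) / (4) = 3.9000
  x2 = (-3 - (2)·3.3000) / (5) = -1.9200
Iteration 4:
  x1 = (12 - (2)·-1.9200) / (4) = 3.9600
  x2 = (-3 - (2)·3.9000) / (5) = -2.1600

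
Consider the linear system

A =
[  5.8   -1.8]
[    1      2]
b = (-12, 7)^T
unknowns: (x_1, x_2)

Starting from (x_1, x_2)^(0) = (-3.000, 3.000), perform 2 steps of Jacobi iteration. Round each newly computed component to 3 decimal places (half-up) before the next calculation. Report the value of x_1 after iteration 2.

-0.517

Iteration 1:
  x_1 = (-12 - (-1.8)·3.000) / (5.8) = -1.138
  x_2 = (7 - (1)·-3.000) / (2) = 5.000
Iteration 2:
  x_1 = (-12 - (-1.8)·5.000) / (5.8) = -0.517
  x_2 = (7 - (1)·-1.138) / (2) = 4.069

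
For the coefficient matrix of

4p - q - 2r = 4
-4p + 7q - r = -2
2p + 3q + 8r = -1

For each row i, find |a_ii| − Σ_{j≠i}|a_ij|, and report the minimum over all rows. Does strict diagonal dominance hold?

row 1: |4| − (1+2) = 1
row 2: |7| − (4+1) = 2
row 3: |8| − (2+3) = 3
minimum over rows = 1 → strictly diagonally dominant (convergence guaranteed)

1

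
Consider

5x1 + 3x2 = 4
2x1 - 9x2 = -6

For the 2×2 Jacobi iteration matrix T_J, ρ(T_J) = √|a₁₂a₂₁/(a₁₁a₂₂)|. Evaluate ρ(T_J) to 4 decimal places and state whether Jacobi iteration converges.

0.3651

a₁₂a₂₁/(a₁₁a₂₂) = (3)·(2) / ((5)·(-9)) = -0.133333
ρ = √|-0.133333| = √0.133333 = 0.3651
ρ < 1, so Jacobi converges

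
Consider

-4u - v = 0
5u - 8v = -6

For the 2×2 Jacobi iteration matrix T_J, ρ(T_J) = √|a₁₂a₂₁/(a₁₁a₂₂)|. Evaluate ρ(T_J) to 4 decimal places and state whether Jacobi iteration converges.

a₁₂a₂₁/(a₁₁a₂₂) = (-1)·(5) / ((-4)·(-8)) = -0.156250
ρ = √|-0.156250| = √0.156250 = 0.3953
ρ < 1, so Jacobi converges

0.3953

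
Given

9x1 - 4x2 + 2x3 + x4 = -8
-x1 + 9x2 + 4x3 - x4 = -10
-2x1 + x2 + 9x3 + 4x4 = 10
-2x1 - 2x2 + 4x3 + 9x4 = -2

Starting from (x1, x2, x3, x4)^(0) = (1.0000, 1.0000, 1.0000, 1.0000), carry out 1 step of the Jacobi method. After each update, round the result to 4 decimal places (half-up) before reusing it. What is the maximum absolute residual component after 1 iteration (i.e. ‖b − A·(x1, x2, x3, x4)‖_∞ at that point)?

7.6664

Iteration 1:
  x1 = (-8 - (-4)·1.0000 - (2)·1.0000 - (1)·1.0000) / (9) = -0.7778
  x2 = (-10 - (-1)·1.0000 - (4)·1.0000 - (-1)·1.0000) / (9) = -1.3333
  x3 = (10 - (-2)·1.0000 - (1)·1.0000 - (4)·1.0000) / (9) = 0.7778
  x4 = (-2 - (-2)·1.0000 - (-2)·1.0000 - (4)·1.0000) / (9) = -0.2222
Residual b − A·x = (-7.6664, -2.1115, 3.6663, -7.3336); ∞-norm = 7.6664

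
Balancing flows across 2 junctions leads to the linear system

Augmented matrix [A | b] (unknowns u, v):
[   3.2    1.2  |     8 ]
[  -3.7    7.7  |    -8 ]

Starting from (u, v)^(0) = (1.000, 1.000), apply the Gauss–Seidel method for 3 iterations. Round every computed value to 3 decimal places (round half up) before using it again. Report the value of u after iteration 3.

Iteration 1:
  u = (8 - (1.2)·1.000) / (3.2) = 2.125
  v = (-8 - (-3.7)·2.125) / (7.7) = -0.018
Iteration 2:
  u = (8 - (1.2)·-0.018) / (3.2) = 2.507
  v = (-8 - (-3.7)·2.507) / (7.7) = 0.166
Iteration 3:
  u = (8 - (1.2)·0.166) / (3.2) = 2.438
  v = (-8 - (-3.7)·2.438) / (7.7) = 0.133

2.438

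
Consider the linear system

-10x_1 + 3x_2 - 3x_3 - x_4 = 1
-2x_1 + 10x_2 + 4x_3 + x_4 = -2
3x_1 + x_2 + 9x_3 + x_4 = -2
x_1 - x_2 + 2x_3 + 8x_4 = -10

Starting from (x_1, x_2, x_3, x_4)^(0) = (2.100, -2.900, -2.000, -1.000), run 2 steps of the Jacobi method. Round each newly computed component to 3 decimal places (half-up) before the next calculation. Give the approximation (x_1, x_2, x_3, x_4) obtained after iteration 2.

(0.520, 0.079, -0.104, -0.954)

Iteration 1:
  x_1 = (1 - (3)·-2.900 - (-3)·-2.000 - (-1)·-1.000) / (-10) = -0.270
  x_2 = (-2 - (-2)·2.100 - (4)·-2.000 - (1)·-1.000) / (10) = 1.120
  x_3 = (-2 - (3)·2.100 - (1)·-2.900 - (1)·-1.000) / (9) = -0.489
  x_4 = (-10 - (1)·2.100 - (-1)·-2.900 - (2)·-2.000) / (8) = -1.375
Iteration 2:
  x_1 = (1 - (3)·1.120 - (-3)·-0.489 - (-1)·-1.375) / (-10) = 0.520
  x_2 = (-2 - (-2)·-0.270 - (4)·-0.489 - (1)·-1.375) / (10) = 0.079
  x_3 = (-2 - (3)·-0.270 - (1)·1.120 - (1)·-1.375) / (9) = -0.104
  x_4 = (-10 - (1)·-0.270 - (-1)·1.120 - (2)·-0.489) / (8) = -0.954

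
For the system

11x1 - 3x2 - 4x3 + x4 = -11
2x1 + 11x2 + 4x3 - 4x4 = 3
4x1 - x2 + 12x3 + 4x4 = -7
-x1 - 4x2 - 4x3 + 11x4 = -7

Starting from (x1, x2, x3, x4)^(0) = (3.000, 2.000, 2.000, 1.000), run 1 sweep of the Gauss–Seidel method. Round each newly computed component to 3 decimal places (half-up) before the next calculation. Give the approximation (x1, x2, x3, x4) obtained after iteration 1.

Iteration 1:
  x1 = (-11 - (-3)·2.000 - (-4)·2.000 - (1)·1.000) / (11) = 0.182
  x2 = (3 - (2)·0.182 - (4)·2.000 - (-4)·1.000) / (11) = -0.124
  x3 = (-7 - (4)·0.182 - (-1)·-0.124 - (4)·1.000) / (12) = -0.988
  x4 = (-7 - (-1)·0.182 - (-4)·-0.124 - (-4)·-0.988) / (11) = -1.024

(0.182, -0.124, -0.988, -1.024)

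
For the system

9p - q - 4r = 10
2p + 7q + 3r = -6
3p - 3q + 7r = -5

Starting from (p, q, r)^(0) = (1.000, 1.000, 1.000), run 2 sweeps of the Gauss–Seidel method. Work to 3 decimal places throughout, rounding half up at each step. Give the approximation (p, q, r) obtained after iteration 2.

(-0.055, 0.095, -0.650)

Iteration 1:
  p = (10 - (-1)·1.000 - (-4)·1.000) / (9) = 1.667
  q = (-6 - (2)·1.667 - (3)·1.000) / (7) = -1.762
  r = (-5 - (3)·1.667 - (-3)·-1.762) / (7) = -2.184
Iteration 2:
  p = (10 - (-1)·-1.762 - (-4)·-2.184) / (9) = -0.055
  q = (-6 - (2)·-0.055 - (3)·-2.184) / (7) = 0.095
  r = (-5 - (3)·-0.055 - (-3)·0.095) / (7) = -0.650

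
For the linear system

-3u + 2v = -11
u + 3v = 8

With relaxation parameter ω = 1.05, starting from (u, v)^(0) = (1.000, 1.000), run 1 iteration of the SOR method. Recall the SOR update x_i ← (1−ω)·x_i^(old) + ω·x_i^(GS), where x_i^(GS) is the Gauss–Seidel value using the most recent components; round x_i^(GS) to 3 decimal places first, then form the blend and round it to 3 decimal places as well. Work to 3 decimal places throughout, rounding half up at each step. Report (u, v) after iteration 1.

(4.500, 1.175)

Iteration 1:
  u: GS value = (-11 - (2)·1.000) / (-3) = 4.333;  u ← (1−ω)·1.000 + ω·4.333 = 4.500
  v: GS value = (8 - (1)·4.500) / (3) = 1.167;  v ← (1−ω)·1.000 + ω·1.167 = 1.175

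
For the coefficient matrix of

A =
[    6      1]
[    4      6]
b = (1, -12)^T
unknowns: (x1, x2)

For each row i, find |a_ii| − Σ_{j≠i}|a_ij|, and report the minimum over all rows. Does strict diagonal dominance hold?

2

row 1: |6| − (1) = 5
row 2: |6| − (4) = 2
minimum over rows = 2 → strictly diagonally dominant (convergence guaranteed)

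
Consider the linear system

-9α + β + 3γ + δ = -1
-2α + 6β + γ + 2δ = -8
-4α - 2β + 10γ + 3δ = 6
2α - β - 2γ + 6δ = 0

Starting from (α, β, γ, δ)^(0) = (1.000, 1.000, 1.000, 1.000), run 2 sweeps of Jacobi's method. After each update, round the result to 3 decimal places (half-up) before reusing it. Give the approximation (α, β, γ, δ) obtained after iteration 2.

(0.263, -1.317, 0.517, -0.172)

Iteration 1:
  α = (-1 - (1)·1.000 - (3)·1.000 - (1)·1.000) / (-9) = 0.667
  β = (-8 - (-2)·1.000 - (1)·1.000 - (2)·1.000) / (6) = -1.500
  γ = (6 - (-4)·1.000 - (-2)·1.000 - (3)·1.000) / (10) = 0.900
  δ = (0 - (2)·1.000 - (-1)·1.000 - (-2)·1.000) / (6) = 0.167
Iteration 2:
  α = (-1 - (1)·-1.500 - (3)·0.900 - (1)·0.167) / (-9) = 0.263
  β = (-8 - (-2)·0.667 - (1)·0.900 - (2)·0.167) / (6) = -1.317
  γ = (6 - (-4)·0.667 - (-2)·-1.500 - (3)·0.167) / (10) = 0.517
  δ = (0 - (2)·0.667 - (-1)·-1.500 - (-2)·0.900) / (6) = -0.172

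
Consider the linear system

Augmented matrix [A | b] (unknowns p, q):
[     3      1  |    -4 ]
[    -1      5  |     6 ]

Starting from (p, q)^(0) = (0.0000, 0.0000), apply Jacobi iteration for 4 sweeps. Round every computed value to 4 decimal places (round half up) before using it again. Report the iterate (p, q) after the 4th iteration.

Iteration 1:
  p = (-4 - (1)·0.0000) / (3) = -1.3333
  q = (6 - (-1)·0.0000) / (5) = 1.2000
Iteration 2:
  p = (-4 - (1)·1.2000) / (3) = -1.7333
  q = (6 - (-1)·-1.3333) / (5) = 0.9333
Iteration 3:
  p = (-4 - (1)·0.9333) / (3) = -1.6444
  q = (6 - (-1)·-1.7333) / (5) = 0.8533
Iteration 4:
  p = (-4 - (1)·0.8533) / (3) = -1.6178
  q = (6 - (-1)·-1.6444) / (5) = 0.8711

(-1.6178, 0.8711)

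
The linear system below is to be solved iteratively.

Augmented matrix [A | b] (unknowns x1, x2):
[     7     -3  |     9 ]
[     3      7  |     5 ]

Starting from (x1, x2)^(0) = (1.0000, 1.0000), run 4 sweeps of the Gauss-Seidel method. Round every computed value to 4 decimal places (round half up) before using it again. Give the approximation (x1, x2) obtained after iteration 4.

Iteration 1:
  x1 = (9 - (-3)·1.0000) / (7) = 1.7143
  x2 = (5 - (3)·1.7143) / (7) = -0.0204
Iteration 2:
  x1 = (9 - (-3)·-0.0204) / (7) = 1.2770
  x2 = (5 - (3)·1.2770) / (7) = 0.1670
Iteration 3:
  x1 = (9 - (-3)·0.1670) / (7) = 1.3573
  x2 = (5 - (3)·1.3573) / (7) = 0.1326
Iteration 4:
  x1 = (9 - (-3)·0.1326) / (7) = 1.3425
  x2 = (5 - (3)·1.3425) / (7) = 0.1389

(1.3425, 0.1389)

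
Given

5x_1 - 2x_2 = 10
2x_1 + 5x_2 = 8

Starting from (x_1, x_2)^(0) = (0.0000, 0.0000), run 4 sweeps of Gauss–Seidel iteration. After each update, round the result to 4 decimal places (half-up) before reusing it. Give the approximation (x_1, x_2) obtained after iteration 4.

Iteration 1:
  x_1 = (10 - (-2)·0.0000) / (5) = 2.0000
  x_2 = (8 - (2)·2.0000) / (5) = 0.8000
Iteration 2:
  x_1 = (10 - (-2)·0.8000) / (5) = 2.3200
  x_2 = (8 - (2)·2.3200) / (5) = 0.6720
Iteration 3:
  x_1 = (10 - (-2)·0.6720) / (5) = 2.2688
  x_2 = (8 - (2)·2.2688) / (5) = 0.6925
Iteration 4:
  x_1 = (10 - (-2)·0.6925) / (5) = 2.2770
  x_2 = (8 - (2)·2.2770) / (5) = 0.6892

(2.2770, 0.6892)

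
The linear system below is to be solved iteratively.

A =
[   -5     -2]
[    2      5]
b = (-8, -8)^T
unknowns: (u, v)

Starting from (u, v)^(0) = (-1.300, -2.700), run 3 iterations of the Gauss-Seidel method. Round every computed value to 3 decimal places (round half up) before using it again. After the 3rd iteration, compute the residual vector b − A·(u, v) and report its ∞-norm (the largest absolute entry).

0.001

Iteration 1:
  u = (-8 - (-2)·-2.700) / (-5) = 2.680
  v = (-8 - (2)·2.680) / (5) = -2.672
Iteration 2:
  u = (-8 - (-2)·-2.672) / (-5) = 2.669
  v = (-8 - (2)·2.669) / (5) = -2.668
Iteration 3:
  u = (-8 - (-2)·-2.668) / (-5) = 2.667
  v = (-8 - (2)·2.667) / (5) = -2.667
Residual b − A·x = (0.001, 0.001); ∞-norm = 0.001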